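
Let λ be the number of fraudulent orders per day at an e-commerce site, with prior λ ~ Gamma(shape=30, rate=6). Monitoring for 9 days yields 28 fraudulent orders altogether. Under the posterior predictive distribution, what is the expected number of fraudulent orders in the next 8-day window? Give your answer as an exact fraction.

464/15

Total count 28 over total exposure 9 days.
Gamma(α, β) with Poisson data over total exposure Σt gives posterior Gamma(α+Σx, β+Σt) = Gamma(58, 15).
Predictive mean over an 8-day window = T·E[λ|data] = 8·58/15 = 464/15.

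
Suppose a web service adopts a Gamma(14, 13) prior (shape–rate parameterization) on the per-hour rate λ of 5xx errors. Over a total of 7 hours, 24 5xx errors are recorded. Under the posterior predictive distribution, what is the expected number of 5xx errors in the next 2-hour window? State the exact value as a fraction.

Total count 24 over total exposure 7 hours.
Gamma(α, β) with Poisson data over total exposure Σt gives posterior Gamma(α+Σx, β+Σt) = Gamma(38, 20).
Predictive mean over a 2-hour window = T·E[λ|data] = 2·38/20 = 19/5.

19/5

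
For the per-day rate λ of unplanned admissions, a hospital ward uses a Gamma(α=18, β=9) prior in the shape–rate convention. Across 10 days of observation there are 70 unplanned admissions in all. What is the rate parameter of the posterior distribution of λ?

19

Total count 70 over total exposure 10 days.
Gamma(α, β) with Poisson data over total exposure Σt gives posterior Gamma(α+Σx, β+Σt) = Gamma(88, 19).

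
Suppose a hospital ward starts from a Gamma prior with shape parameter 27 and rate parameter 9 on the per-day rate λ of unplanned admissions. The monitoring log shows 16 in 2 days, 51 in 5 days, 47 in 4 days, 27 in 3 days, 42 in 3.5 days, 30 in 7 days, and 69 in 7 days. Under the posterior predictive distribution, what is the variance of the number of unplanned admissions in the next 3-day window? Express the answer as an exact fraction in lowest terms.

5974/243

Total count: 16 + 51 + 47 + 27 + 42 + 30 + 69 = 282.
Total exposure: 2 + 5 + 4 + 3 + 3.5 + 7 + 7 = 31.5 days.
By Gamma–Poisson conjugacy, the posterior is Gamma(α + Σx, β + Σt) = Gamma(27 + 282, 9 + 31.5) = Gamma(309, 81/2).
The posterior predictive for a window of length T is Negative Binomial with variance T·α'·(β'+T)/β'² = 3·309·(87/2)/(6561/4) = 5974/243.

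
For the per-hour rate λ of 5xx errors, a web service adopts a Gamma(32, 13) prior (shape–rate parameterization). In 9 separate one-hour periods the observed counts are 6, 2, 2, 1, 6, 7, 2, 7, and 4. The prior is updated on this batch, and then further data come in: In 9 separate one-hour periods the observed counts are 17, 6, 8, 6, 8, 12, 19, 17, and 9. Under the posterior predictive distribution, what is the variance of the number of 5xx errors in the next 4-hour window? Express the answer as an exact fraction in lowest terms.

23940/961

Total count: 6 + 2 + 2 + 1 + 6 + 7 + 2 + 7 + 4 = 37.
Total exposure: 9 hours.
After the first batch: Gamma(32 + 37, 13 + 9) = Gamma(69, 22).
Total count: 17 + 6 + 8 + 6 + 8 + 12 + 19 + 17 + 9 = 102.
Total exposure: 9 hours.
After the second batch: Gamma(69 + 102, 22 + 9) = Gamma(171, 31).
The posterior predictive for a window of length T is Negative Binomial with variance T·α'·(β'+T)/β'² = 4·171·35/961 = 23940/961.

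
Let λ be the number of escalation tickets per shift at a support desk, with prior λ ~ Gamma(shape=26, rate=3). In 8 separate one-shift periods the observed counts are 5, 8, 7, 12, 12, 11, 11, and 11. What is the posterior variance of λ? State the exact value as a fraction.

Total count: 5 + 8 + 7 + 12 + 12 + 11 + 11 + 11 = 77.
Total exposure: 8 shifts.
By Gamma–Poisson conjugacy, the posterior is Gamma(α + Σx, β + Σt) = Gamma(26 + 77, 3 + 8) = Gamma(103, 11).
Posterior variance = α'/β'² = 103/121.

103/121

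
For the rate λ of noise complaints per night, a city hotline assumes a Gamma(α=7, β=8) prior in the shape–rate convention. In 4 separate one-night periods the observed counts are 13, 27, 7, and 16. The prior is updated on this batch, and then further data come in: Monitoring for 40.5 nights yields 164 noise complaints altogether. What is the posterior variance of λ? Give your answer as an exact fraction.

104/1225

Total count: 13 + 27 + 7 + 16 = 63.
Total exposure: 4 nights.
After the first batch: Gamma(7 + 63, 8 + 4) = Gamma(70, 12).
Total count 164 over total exposure 40.5 nights.
After the second batch: Gamma(70 + 164, 12 + 40.5) = Gamma(234, 105/2).
Posterior variance = α'/β'² = 234/(11025/4) = 104/1225.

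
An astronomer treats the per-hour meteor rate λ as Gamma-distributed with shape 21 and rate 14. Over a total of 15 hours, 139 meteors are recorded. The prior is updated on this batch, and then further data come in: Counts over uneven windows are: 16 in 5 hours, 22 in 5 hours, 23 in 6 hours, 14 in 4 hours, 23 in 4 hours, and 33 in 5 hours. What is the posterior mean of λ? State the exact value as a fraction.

Total count 139 over total exposure 15 hours.
After the first batch: Gamma(21 + 139, 14 + 15) = Gamma(160, 29).
Total count: 16 + 22 + 23 + 14 + 23 + 33 = 131.
Total exposure: 5 + 5 + 6 + 4 + 4 + 5 = 29 hours.
After the second batch: Gamma(160 + 131, 29 + 29) = Gamma(291, 58).
Posterior mean = α'/β' = 291/58.

291/58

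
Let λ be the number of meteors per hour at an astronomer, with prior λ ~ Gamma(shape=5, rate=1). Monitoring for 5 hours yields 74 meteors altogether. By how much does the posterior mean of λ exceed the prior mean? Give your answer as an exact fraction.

49/6

Total count 74 over total exposure 5 hours.
Gamma(α, β) with Poisson data over total exposure Σt gives posterior Gamma(α+Σx, β+Σt) = Gamma(79, 6).
Posterior mean = 79/6 = 79/6; prior mean = 5/1 = 5. Difference = 79/6 − 5 = 49/6.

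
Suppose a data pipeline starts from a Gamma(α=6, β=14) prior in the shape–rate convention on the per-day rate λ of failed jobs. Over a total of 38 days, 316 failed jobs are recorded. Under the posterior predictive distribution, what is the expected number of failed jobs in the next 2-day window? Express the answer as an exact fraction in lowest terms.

161/13

Total count 316 over total exposure 38 days.
Conjugate update: add total count to the shape and total exposure to the rate, giving Gamma(322, 52).
Predictive mean over a 2-day window = T·E[λ|data] = 2·322/52 = 161/13.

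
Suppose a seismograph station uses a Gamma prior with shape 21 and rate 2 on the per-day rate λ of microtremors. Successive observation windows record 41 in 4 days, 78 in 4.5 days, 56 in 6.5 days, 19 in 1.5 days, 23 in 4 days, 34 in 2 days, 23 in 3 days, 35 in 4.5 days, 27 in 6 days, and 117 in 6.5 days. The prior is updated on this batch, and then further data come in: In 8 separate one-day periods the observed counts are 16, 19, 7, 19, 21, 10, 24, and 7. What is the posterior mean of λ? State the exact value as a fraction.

Total count: 41 + 78 + 56 + 19 + 23 + 34 + 23 + 35 + 27 + 117 = 453.
Total exposure: 4 + 4.5 + 6.5 + 1.5 + 4 + 2 + 3 + 4.5 + 6 + 6.5 = 42.5 days.
After the first batch: Gamma(21 + 453, 2 + 42.5) = Gamma(474, 89/2).
Total count: 16 + 19 + 7 + 19 + 21 + 10 + 24 + 7 = 123.
Total exposure: 8 days.
After the second batch: Gamma(474 + 123, 89/2 + 8) = Gamma(597, 105/2).
Posterior mean = α'/β' = 597/(105/2) = 398/35.

398/35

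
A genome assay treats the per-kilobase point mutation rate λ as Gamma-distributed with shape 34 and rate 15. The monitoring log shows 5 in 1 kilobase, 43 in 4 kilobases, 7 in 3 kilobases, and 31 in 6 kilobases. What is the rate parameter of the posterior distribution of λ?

29

Total count: 5 + 43 + 7 + 31 = 86.
Total exposure: 1 + 4 + 3 + 6 = 14 kilobases.
Conjugate update: add total count to the shape and total exposure to the rate, giving Gamma(120, 29).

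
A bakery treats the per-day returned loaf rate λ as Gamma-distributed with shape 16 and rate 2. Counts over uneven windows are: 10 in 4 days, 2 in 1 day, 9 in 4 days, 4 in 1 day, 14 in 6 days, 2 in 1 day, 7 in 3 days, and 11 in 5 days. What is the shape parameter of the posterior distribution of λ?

75

Total count: 10 + 2 + 9 + 4 + 14 + 2 + 7 + 11 = 59.
Total exposure: 4 + 1 + 4 + 1 + 6 + 1 + 3 + 5 = 25 days.
The Gamma prior is conjugate for the Poisson rate, so λ | data ~ Gamma(16+59, 2+25) = Gamma(75, 27).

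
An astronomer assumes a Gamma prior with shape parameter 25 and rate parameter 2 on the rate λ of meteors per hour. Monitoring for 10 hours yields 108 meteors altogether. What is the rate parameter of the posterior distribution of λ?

Total count 108 over total exposure 10 hours.
By Gamma–Poisson conjugacy, the posterior is Gamma(α + Σx, β + Σt) = Gamma(25 + 108, 2 + 10) = Gamma(133, 12).

12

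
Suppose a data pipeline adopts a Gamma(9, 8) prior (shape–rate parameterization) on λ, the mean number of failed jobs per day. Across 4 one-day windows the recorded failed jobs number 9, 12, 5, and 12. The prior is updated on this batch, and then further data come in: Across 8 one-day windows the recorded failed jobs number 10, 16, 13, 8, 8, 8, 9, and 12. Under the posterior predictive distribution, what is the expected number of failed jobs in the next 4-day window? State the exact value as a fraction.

131/5

Total count: 9 + 12 + 5 + 12 = 38.
Total exposure: 4 days.
After the first batch: Gamma(9 + 38, 8 + 4) = Gamma(47, 12).
Total count: 10 + 16 + 13 + 8 + 8 + 8 + 9 + 12 = 84.
Total exposure: 8 days.
After the second batch: Gamma(47 + 84, 12 + 8) = Gamma(131, 20).
Predictive mean over a 4-day window = T·E[λ|data] = 4·131/20 = 131/5.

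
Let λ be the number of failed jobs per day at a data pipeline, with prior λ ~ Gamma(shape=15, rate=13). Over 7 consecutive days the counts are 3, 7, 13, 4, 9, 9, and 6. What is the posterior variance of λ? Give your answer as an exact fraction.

33/200

Total count: 3 + 7 + 13 + 4 + 9 + 9 + 6 = 51.
Total exposure: 7 days.
By Gamma–Poisson conjugacy, the posterior is Gamma(α + Σx, β + Σt) = Gamma(15 + 51, 13 + 7) = Gamma(66, 20).
Posterior variance = α'/β'² = 66/400 = 33/200.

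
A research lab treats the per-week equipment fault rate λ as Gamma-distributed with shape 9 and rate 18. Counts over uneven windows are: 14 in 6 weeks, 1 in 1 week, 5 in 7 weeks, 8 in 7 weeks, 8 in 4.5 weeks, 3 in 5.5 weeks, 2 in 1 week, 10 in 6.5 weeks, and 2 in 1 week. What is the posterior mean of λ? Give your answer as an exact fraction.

124/115

Total count: 14 + 1 + 5 + 8 + 8 + 3 + 2 + 10 + 2 = 53.
Total exposure: 6 + 1 + 7 + 7 + 4.5 + 5.5 + 1 + 6.5 + 1 = 39.5 weeks.
Posterior: α' = 9 + 53 = 62, β' = 18 + 39.5 = 115/2.
Posterior mean = α'/β' = 62/(115/2) = 124/115.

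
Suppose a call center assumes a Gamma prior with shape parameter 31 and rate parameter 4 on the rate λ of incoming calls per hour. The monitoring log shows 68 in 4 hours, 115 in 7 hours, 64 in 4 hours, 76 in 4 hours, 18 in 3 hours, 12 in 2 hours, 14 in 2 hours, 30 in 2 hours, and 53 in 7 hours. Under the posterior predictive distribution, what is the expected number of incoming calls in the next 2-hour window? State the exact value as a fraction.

Total count: 68 + 115 + 64 + 76 + 18 + 12 + 14 + 30 + 53 = 450.
Total exposure: 4 + 7 + 4 + 4 + 3 + 2 + 2 + 2 + 7 = 35 hours.
Conjugate update: add total count to the shape and total exposure to the rate, giving Gamma(481, 39).
Predictive mean over a 2-hour window = T·E[λ|data] = 2·481/39 = 74/3.

74/3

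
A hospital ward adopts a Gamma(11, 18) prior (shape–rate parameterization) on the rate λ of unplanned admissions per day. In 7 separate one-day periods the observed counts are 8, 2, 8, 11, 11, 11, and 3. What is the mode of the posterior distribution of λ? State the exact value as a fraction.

Total count: 8 + 2 + 8 + 11 + 11 + 11 + 3 = 54.
Total exposure: 7 days.
Gamma(α, β) with Poisson data over total exposure Σt gives posterior Gamma(α+Σx, β+Σt) = Gamma(65, 25).
Posterior mode = (α'−1)/β' = 64/25.

64/25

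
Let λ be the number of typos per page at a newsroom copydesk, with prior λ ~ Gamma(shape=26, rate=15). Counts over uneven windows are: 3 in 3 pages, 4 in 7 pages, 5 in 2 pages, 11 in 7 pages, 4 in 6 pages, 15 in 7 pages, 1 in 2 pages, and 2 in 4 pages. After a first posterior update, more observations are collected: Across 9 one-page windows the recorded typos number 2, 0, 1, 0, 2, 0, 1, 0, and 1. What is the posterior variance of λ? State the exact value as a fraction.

39/1922

Total count: 3 + 4 + 5 + 11 + 4 + 15 + 1 + 2 = 45.
Total exposure: 3 + 7 + 2 + 7 + 6 + 7 + 2 + 4 = 38 pages.
After the first batch: Gamma(26 + 45, 15 + 38) = Gamma(71, 53).
Total count: 2 + 0 + 1 + 0 + 2 + 0 + 1 + 0 + 1 = 7.
Total exposure: 9 pages.
After the second batch: Gamma(71 + 7, 53 + 9) = Gamma(78, 62).
Posterior variance = α'/β'² = 78/3844 = 39/1922.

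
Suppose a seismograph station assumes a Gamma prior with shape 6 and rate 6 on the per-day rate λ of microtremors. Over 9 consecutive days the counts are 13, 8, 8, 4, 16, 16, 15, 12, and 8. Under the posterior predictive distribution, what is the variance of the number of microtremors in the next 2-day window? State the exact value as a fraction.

Total count: 13 + 8 + 8 + 4 + 16 + 16 + 15 + 12 + 8 = 100.
Total exposure: 9 days.
Gamma(α, β) with Poisson data over total exposure Σt gives posterior Gamma(α+Σx, β+Σt) = Gamma(106, 15).
The posterior predictive for a window of length T is Negative Binomial with variance T·α'·(β'+T)/β'² = 2·106·17/225 = 3604/225.

3604/225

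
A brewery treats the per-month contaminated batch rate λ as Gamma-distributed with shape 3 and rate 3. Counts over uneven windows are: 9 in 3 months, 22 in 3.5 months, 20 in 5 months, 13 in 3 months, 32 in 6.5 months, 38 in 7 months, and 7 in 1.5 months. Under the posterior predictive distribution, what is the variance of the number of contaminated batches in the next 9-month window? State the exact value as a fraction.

215136/4225

Total count: 9 + 22 + 20 + 13 + 32 + 38 + 7 = 141.
Total exposure: 3 + 3.5 + 5 + 3 + 6.5 + 7 + 1.5 = 29.5 months.
Posterior: α' = 3 + 141 = 144, β' = 3 + 29.5 = 65/2.
The posterior predictive for a window of length T is Negative Binomial with variance T·α'·(β'+T)/β'² = 9·144·(83/2)/(4225/4) = 215136/4225.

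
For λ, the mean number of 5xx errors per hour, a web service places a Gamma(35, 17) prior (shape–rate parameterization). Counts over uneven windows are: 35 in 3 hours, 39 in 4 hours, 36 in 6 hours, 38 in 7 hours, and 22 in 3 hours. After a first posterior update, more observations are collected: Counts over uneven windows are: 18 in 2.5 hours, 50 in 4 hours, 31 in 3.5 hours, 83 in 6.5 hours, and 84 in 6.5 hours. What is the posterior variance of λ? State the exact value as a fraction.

Total count: 35 + 39 + 36 + 38 + 22 = 170.
Total exposure: 3 + 4 + 6 + 7 + 3 = 23 hours.
After the first batch: Gamma(35 + 170, 17 + 23) = Gamma(205, 40).
Total count: 18 + 50 + 31 + 83 + 84 = 266.
Total exposure: 2.5 + 4 + 3.5 + 6.5 + 6.5 = 23 hours.
After the second batch: Gamma(205 + 266, 40 + 23) = Gamma(471, 63).
Posterior variance = α'/β'² = 471/3969 = 157/1323.

157/1323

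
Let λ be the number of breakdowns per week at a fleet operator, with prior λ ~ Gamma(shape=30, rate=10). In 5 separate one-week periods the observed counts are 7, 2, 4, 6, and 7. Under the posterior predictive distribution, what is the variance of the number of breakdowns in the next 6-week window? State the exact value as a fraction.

Total count: 7 + 2 + 4 + 6 + 7 = 26.
Total exposure: 5 weeks.
Conjugate update: add total count to the shape and total exposure to the rate, giving Gamma(56, 15).
The posterior predictive for a window of length T is Negative Binomial with variance T·α'·(β'+T)/β'² = 6·56·21/225 = 784/25.

784/25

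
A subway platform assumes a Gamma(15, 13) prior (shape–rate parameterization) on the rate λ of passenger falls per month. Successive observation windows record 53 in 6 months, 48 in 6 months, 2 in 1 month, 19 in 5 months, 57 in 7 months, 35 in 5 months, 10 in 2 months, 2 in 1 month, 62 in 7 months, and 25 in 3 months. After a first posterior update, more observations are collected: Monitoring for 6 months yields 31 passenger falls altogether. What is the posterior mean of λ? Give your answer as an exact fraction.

Total count: 53 + 48 + 2 + 19 + 57 + 35 + 10 + 2 + 62 + 25 = 313.
Total exposure: 6 + 6 + 1 + 5 + 7 + 5 + 2 + 1 + 7 + 3 = 43 months.
After the first batch: Gamma(15 + 313, 13 + 43) = Gamma(328, 56).
Total count 31 over total exposure 6 months.
After the second batch: Gamma(328 + 31, 56 + 6) = Gamma(359, 62).
Posterior mean = α'/β' = 359/62.

359/62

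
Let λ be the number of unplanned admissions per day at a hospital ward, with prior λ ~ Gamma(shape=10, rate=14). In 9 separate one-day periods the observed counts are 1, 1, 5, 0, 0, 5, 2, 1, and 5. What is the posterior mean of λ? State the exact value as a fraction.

Total count: 1 + 1 + 5 + 0 + 0 + 5 + 2 + 1 + 5 = 20.
Total exposure: 9 days.
The Gamma prior is conjugate for the Poisson rate, so λ | data ~ Gamma(10+20, 14+9) = Gamma(30, 23).
Posterior mean = α'/β' = 30/23.

30/23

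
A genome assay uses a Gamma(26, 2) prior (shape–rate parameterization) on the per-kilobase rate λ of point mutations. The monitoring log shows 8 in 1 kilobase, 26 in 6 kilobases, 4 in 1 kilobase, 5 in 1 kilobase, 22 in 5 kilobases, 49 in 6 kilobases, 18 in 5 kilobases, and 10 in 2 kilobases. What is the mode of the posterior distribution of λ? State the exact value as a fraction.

Total count: 8 + 26 + 4 + 5 + 22 + 49 + 18 + 10 = 142.
Total exposure: 1 + 6 + 1 + 1 + 5 + 6 + 5 + 2 = 27 kilobases.
By Gamma–Poisson conjugacy, the posterior is Gamma(α + Σx, β + Σt) = Gamma(26 + 142, 2 + 27) = Gamma(168, 29).
Posterior mode = (α'−1)/β' = 167/29.

167/29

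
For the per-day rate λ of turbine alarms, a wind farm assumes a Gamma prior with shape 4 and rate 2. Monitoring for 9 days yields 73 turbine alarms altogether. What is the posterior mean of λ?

Total count 73 over total exposure 9 days.
The Gamma prior is conjugate for the Poisson rate, so λ | data ~ Gamma(4+73, 2+9) = Gamma(77, 11).
Posterior mean = α'/β' = 77/11 = 7.

7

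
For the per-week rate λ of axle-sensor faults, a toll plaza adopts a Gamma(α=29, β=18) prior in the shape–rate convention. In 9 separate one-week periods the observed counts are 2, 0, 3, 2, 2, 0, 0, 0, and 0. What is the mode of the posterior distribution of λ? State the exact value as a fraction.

37/27

Total count: 2 + 0 + 3 + 2 + 2 + 0 + 0 + 0 + 0 = 9.
Total exposure: 9 weeks.
By Gamma–Poisson conjugacy, the posterior is Gamma(α + Σx, β + Σt) = Gamma(29 + 9, 18 + 9) = Gamma(38, 27).
Posterior mode = (α'−1)/β' = 37/27.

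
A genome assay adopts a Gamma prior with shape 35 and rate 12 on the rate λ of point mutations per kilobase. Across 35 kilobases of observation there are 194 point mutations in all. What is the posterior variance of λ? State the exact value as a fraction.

Total count 194 over total exposure 35 kilobases.
By Gamma–Poisson conjugacy, the posterior is Gamma(α + Σx, β + Σt) = Gamma(35 + 194, 12 + 35) = Gamma(229, 47).
Posterior variance = α'/β'² = 229/2209.

229/2209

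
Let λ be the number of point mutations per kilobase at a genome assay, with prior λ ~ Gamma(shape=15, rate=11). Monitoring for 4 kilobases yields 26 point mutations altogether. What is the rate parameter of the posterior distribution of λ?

Total count 26 over total exposure 4 kilobases.
Gamma(α, β) with Poisson data over total exposure Σt gives posterior Gamma(α+Σx, β+Σt) = Gamma(41, 15).

15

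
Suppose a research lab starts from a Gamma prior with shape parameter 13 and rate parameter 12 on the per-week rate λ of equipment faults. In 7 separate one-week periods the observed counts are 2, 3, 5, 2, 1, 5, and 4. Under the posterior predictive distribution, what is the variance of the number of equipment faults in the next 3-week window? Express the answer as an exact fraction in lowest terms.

2310/361

Total count: 2 + 3 + 5 + 2 + 1 + 5 + 4 = 22.
Total exposure: 7 weeks.
Conjugate update: add total count to the shape and total exposure to the rate, giving Gamma(35, 19).
The posterior predictive for a window of length T is Negative Binomial with variance T·α'·(β'+T)/β'² = 3·35·22/361 = 2310/361.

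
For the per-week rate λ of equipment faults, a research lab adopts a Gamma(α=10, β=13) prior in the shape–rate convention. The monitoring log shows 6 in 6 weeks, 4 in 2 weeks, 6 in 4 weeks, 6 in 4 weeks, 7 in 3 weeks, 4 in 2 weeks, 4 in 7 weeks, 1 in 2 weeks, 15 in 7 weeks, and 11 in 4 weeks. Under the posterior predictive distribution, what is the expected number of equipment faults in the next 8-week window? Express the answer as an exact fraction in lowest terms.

Total count: 6 + 4 + 6 + 6 + 7 + 4 + 4 + 1 + 15 + 11 = 64.
Total exposure: 6 + 2 + 4 + 4 + 3 + 2 + 7 + 2 + 7 + 4 = 41 weeks.
Posterior: α' = 10 + 64 = 74, β' = 13 + 41 = 54.
Predictive mean over an 8-week window = T·E[λ|data] = 8·74/54 = 296/27.

296/27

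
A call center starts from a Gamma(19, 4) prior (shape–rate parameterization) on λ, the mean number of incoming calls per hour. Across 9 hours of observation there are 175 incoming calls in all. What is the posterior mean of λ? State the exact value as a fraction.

Total count 175 over total exposure 9 hours.
By Gamma–Poisson conjugacy, the posterior is Gamma(α + Σx, β + Σt) = Gamma(19 + 175, 4 + 9) = Gamma(194, 13).
Posterior mean = α'/β' = 194/13.

194/13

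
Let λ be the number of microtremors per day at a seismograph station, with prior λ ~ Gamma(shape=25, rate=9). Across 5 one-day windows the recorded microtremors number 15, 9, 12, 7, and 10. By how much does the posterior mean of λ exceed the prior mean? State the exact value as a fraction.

176/63

Total count: 15 + 9 + 12 + 7 + 10 = 53.
Total exposure: 5 days.
By Gamma–Poisson conjugacy, the posterior is Gamma(α + Σx, β + Σt) = Gamma(25 + 53, 9 + 5) = Gamma(78, 14).
Posterior mean = 78/14 = 39/7; prior mean = 25/9 = 25/9. Difference = 39/7 − 25/9 = 176/63.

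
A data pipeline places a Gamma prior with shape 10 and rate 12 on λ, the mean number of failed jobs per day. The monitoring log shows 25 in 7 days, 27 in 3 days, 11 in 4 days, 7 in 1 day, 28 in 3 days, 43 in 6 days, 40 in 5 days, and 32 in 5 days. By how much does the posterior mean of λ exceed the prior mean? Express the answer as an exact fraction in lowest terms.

277/69

Total count: 25 + 27 + 11 + 7 + 28 + 43 + 40 + 32 = 213.
Total exposure: 7 + 3 + 4 + 1 + 3 + 6 + 5 + 5 = 34 days.
Conjugate update: add total count to the shape and total exposure to the rate, giving Gamma(223, 46).
Posterior mean = 223/46 = 223/46; prior mean = 10/12 = 5/6. Difference = 223/46 − 5/6 = 277/69.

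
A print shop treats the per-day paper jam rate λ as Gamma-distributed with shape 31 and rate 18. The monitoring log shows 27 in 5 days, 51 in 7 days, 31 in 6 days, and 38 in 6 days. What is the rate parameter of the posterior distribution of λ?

Total count: 27 + 51 + 31 + 38 = 147.
Total exposure: 5 + 7 + 6 + 6 = 24 days.
Posterior: α' = 31 + 147 = 178, β' = 18 + 24 = 42.

42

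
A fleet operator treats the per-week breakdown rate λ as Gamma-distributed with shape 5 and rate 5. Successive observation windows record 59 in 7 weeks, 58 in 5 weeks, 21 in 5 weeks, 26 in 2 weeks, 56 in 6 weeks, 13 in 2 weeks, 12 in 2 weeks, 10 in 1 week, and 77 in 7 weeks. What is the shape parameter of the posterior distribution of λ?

Total count: 59 + 58 + 21 + 26 + 56 + 13 + 12 + 10 + 77 = 332.
Total exposure: 7 + 5 + 5 + 2 + 6 + 2 + 2 + 1 + 7 = 37 weeks.
By Gamma–Poisson conjugacy, the posterior is Gamma(α + Σx, β + Σt) = Gamma(5 + 332, 5 + 37) = Gamma(337, 42).

337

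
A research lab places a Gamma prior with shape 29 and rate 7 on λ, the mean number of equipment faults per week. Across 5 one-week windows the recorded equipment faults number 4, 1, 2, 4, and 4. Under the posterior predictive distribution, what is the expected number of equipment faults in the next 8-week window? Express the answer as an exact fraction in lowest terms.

Total count: 4 + 1 + 2 + 4 + 4 = 15.
Total exposure: 5 weeks.
Conjugate update: add total count to the shape and total exposure to the rate, giving Gamma(44, 12).
Predictive mean over an 8-week window = T·E[λ|data] = 8·44/12 = 88/3.

88/3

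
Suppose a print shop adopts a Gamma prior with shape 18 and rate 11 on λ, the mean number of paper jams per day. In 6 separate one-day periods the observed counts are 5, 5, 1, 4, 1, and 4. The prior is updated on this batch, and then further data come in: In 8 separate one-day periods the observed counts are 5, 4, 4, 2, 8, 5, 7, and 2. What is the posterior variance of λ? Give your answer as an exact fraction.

3/25

Total count: 5 + 5 + 1 + 4 + 1 + 4 = 20.
Total exposure: 6 days.
After the first batch: Gamma(18 + 20, 11 + 6) = Gamma(38, 17).
Total count: 5 + 4 + 4 + 2 + 8 + 5 + 7 + 2 = 37.
Total exposure: 8 days.
After the second batch: Gamma(38 + 37, 17 + 8) = Gamma(75, 25).
Posterior variance = α'/β'² = 75/625 = 3/25.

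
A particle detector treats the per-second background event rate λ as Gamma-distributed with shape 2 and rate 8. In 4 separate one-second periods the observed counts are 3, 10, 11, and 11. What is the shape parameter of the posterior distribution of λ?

37

Total count: 3 + 10 + 11 + 11 = 35.
Total exposure: 4 seconds.
By Gamma–Poisson conjugacy, the posterior is Gamma(α + Σx, β + Σt) = Gamma(2 + 35, 8 + 4) = Gamma(37, 12).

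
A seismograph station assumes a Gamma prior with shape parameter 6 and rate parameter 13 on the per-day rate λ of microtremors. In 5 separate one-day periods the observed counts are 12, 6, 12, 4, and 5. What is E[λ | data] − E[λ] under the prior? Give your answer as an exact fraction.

53/26

Total count: 12 + 6 + 12 + 4 + 5 = 39.
Total exposure: 5 days.
Posterior: α' = 6 + 39 = 45, β' = 13 + 5 = 18.
Posterior mean = 45/18 = 5/2; prior mean = 6/13 = 6/13. Difference = 5/2 − 6/13 = 53/26.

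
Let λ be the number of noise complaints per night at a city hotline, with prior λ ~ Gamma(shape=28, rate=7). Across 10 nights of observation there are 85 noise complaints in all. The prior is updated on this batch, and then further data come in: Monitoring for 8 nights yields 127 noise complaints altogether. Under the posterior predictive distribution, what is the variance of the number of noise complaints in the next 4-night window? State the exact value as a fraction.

5568/125

Total count 85 over total exposure 10 nights.
After the first batch: Gamma(28 + 85, 7 + 10) = Gamma(113, 17).
Total count 127 over total exposure 8 nights.
After the second batch: Gamma(113 + 127, 17 + 8) = Gamma(240, 25).
The posterior predictive for a window of length T is Negative Binomial with variance T·α'·(β'+T)/β'² = 4·240·29/625 = 5568/125.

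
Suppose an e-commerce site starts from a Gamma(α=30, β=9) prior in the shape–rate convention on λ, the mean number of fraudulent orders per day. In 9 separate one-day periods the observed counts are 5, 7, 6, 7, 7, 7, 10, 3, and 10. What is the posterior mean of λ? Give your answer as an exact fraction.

Total count: 5 + 7 + 6 + 7 + 7 + 7 + 10 + 3 + 10 = 62.
Total exposure: 9 days.
Gamma(α, β) with Poisson data over total exposure Σt gives posterior Gamma(α+Σx, β+Σt) = Gamma(92, 18).
Posterior mean = α'/β' = 92/18 = 46/9.

46/9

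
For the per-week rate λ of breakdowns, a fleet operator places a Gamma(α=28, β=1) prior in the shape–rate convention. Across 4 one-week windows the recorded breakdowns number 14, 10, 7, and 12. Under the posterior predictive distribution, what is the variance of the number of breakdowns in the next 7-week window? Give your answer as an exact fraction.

5964/25

Total count: 14 + 10 + 7 + 12 = 43.
Total exposure: 4 weeks.
Conjugate update: add total count to the shape and total exposure to the rate, giving Gamma(71, 5).
The posterior predictive for a window of length T is Negative Binomial with variance T·α'·(β'+T)/β'² = 7·71·12/25 = 5964/25.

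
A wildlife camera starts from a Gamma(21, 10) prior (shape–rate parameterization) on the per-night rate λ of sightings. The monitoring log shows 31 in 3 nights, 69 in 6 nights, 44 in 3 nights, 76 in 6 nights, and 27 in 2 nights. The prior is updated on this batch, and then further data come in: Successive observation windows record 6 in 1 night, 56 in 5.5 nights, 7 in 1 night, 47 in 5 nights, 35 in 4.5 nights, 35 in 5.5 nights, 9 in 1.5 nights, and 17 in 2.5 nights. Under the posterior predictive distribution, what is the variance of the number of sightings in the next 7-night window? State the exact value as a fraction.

853440/12769

Total count: 31 + 69 + 44 + 76 + 27 = 247.
Total exposure: 3 + 6 + 3 + 6 + 2 = 20 nights.
After the first batch: Gamma(21 + 247, 10 + 20) = Gamma(268, 30).
Total count: 6 + 56 + 7 + 47 + 35 + 35 + 9 + 17 = 212.
Total exposure: 1 + 5.5 + 1 + 5 + 4.5 + 5.5 + 1.5 + 2.5 = 26.5 nights.
After the second batch: Gamma(268 + 212, 30 + 26.5) = Gamma(480, 113/2).
The posterior predictive for a window of length T is Negative Binomial with variance T·α'·(β'+T)/β'² = 7·480·(127/2)/(12769/4) = 853440/12769.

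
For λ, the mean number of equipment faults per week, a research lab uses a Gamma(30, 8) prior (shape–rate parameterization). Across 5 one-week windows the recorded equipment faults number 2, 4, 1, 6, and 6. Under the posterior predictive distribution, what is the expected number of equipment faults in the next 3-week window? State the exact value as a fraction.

Total count: 2 + 4 + 1 + 6 + 6 = 19.
Total exposure: 5 weeks.
The Gamma prior is conjugate for the Poisson rate, so λ | data ~ Gamma(30+19, 8+5) = Gamma(49, 13).
Predictive mean over a 3-week window = T·E[λ|data] = 3·49/13 = 147/13.

147/13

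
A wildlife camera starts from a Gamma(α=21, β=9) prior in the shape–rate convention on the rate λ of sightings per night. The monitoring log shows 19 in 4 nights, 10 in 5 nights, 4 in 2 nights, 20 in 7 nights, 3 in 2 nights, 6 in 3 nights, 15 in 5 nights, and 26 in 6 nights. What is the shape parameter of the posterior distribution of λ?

Total count: 19 + 10 + 4 + 20 + 3 + 6 + 15 + 26 = 103.
Total exposure: 4 + 5 + 2 + 7 + 2 + 3 + 5 + 6 = 34 nights.
Posterior: α' = 21 + 103 = 124, β' = 9 + 34 = 43.

124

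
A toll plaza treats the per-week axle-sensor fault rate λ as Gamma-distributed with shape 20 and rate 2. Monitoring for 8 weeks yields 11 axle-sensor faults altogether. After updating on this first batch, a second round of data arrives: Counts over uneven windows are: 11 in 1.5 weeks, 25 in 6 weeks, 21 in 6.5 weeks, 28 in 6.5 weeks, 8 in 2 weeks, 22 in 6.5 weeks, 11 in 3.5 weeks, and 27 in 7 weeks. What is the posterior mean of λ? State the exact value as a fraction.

Total count 11 over total exposure 8 weeks.
After the first batch: Gamma(20 + 11, 2 + 8) = Gamma(31, 10).
Total count: 11 + 25 + 21 + 28 + 8 + 22 + 11 + 27 = 153.
Total exposure: 1.5 + 6 + 6.5 + 6.5 + 2 + 6.5 + 3.5 + 7 = 39.5 weeks.
After the second batch: Gamma(31 + 153, 10 + 39.5) = Gamma(184, 99/2).
Posterior mean = α'/β' = 184/(99/2) = 368/99.

368/99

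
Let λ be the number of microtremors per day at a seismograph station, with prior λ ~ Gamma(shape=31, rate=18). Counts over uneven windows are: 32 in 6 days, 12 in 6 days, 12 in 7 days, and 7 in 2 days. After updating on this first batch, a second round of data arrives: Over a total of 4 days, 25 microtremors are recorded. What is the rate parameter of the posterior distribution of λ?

43

Total count: 32 + 12 + 12 + 7 = 63.
Total exposure: 6 + 6 + 7 + 2 = 21 days.
After the first batch: Gamma(31 + 63, 18 + 21) = Gamma(94, 39).
Total count 25 over total exposure 4 days.
After the second batch: Gamma(94 + 25, 39 + 4) = Gamma(119, 43).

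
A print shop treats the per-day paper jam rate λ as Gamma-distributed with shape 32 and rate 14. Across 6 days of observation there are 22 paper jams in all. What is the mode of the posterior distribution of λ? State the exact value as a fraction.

Total count 22 over total exposure 6 days.
Conjugate update: add total count to the shape and total exposure to the rate, giving Gamma(54, 20).
Posterior mode = (α'−1)/β' = 53/20.

53/20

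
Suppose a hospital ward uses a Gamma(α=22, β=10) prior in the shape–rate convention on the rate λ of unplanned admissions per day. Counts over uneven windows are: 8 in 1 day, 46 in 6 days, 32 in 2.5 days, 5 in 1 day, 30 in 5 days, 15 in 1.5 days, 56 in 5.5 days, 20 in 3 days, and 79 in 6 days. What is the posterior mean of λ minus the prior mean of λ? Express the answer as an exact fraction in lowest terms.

2217/415

Total count: 8 + 46 + 32 + 5 + 30 + 15 + 56 + 20 + 79 = 291.
Total exposure: 1 + 6 + 2.5 + 1 + 5 + 1.5 + 5.5 + 3 + 6 = 31.5 days.
Gamma(α, β) with Poisson data over total exposure Σt gives posterior Gamma(α+Σx, β+Σt) = Gamma(313, 83/2).
Posterior mean = 313/(83/2) = 626/83; prior mean = 22/10 = 11/5. Difference = 626/83 − 11/5 = 2217/415.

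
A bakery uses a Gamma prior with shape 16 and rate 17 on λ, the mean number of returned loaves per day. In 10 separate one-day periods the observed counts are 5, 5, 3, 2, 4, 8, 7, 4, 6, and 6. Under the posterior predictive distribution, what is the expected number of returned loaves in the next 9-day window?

22

Total count: 5 + 5 + 3 + 2 + 4 + 8 + 7 + 4 + 6 + 6 = 50.
Total exposure: 10 days.
Gamma(α, β) with Poisson data over total exposure Σt gives posterior Gamma(α+Σx, β+Σt) = Gamma(66, 27).
Predictive mean over a 9-day window = T·E[λ|data] = 9·66/27 = 22.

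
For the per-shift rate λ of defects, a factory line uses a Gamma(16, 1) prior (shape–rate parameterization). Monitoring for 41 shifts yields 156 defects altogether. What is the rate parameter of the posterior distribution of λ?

42

Total count 156 over total exposure 41 shifts.
By Gamma–Poisson conjugacy, the posterior is Gamma(α + Σx, β + Σt) = Gamma(16 + 156, 1 + 41) = Gamma(172, 42).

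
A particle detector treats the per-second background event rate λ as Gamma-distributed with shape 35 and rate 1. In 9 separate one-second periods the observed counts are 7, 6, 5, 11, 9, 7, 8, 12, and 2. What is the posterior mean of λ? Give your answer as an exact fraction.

51/5

Total count: 7 + 6 + 5 + 11 + 9 + 7 + 8 + 12 + 2 = 67.
Total exposure: 9 seconds.
Conjugate update: add total count to the shape and total exposure to the rate, giving Gamma(102, 10).
Posterior mean = α'/β' = 102/10 = 51/5.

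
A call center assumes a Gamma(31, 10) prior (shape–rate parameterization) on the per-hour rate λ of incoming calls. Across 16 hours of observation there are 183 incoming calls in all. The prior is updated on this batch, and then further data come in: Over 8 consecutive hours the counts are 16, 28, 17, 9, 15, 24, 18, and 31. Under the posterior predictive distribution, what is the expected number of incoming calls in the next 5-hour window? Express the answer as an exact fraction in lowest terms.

Total count 183 over total exposure 16 hours.
After the first batch: Gamma(31 + 183, 10 + 16) = Gamma(214, 26).
Total count: 16 + 28 + 17 + 9 + 15 + 24 + 18 + 31 = 158.
Total exposure: 8 hours.
After the second batch: Gamma(214 + 158, 26 + 8) = Gamma(372, 34).
Predictive mean over a 5-hour window = T·E[λ|data] = 5·372/34 = 930/17.

930/17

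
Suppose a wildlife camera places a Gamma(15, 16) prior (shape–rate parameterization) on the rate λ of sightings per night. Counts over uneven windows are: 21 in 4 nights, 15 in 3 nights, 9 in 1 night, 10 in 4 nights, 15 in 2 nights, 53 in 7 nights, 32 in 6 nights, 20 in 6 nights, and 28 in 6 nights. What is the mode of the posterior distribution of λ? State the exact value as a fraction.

Total count: 21 + 15 + 9 + 10 + 15 + 53 + 32 + 20 + 28 = 203.
Total exposure: 4 + 3 + 1 + 4 + 2 + 7 + 6 + 6 + 6 = 39 nights.
By Gamma–Poisson conjugacy, the posterior is Gamma(α + Σx, β + Σt) = Gamma(15 + 203, 16 + 39) = Gamma(218, 55).
Posterior mode = (α'−1)/β' = 217/55.

217/55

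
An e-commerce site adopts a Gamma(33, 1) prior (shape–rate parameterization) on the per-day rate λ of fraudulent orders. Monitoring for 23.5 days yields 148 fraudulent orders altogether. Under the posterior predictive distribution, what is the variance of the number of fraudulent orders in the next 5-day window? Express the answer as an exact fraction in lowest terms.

106790/2401

Total count 148 over total exposure 23.5 days.
By Gamma–Poisson conjugacy, the posterior is Gamma(α + Σx, β + Σt) = Gamma(33 + 148, 1 + 23.5) = Gamma(181, 49/2).
The posterior predictive for a window of length T is Negative Binomial with variance T·α'·(β'+T)/β'² = 5·181·(59/2)/(2401/4) = 106790/2401.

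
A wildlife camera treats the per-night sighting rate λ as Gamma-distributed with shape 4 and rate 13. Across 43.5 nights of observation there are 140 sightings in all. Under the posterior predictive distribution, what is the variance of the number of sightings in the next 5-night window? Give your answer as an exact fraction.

177120/12769

Total count 140 over total exposure 43.5 nights.
Conjugate update: add total count to the shape and total exposure to the rate, giving Gamma(144, 113/2).
The posterior predictive for a window of length T is Negative Binomial with variance T·α'·(β'+T)/β'² = 5·144·(123/2)/(12769/4) = 177120/12769.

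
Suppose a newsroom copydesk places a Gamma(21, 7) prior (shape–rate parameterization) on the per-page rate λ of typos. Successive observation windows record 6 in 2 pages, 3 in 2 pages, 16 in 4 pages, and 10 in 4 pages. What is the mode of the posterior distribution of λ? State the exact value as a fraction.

55/19

Total count: 6 + 3 + 16 + 10 = 35.
Total exposure: 2 + 2 + 4 + 4 = 12 pages.
The Gamma prior is conjugate for the Poisson rate, so λ | data ~ Gamma(21+35, 7+12) = Gamma(56, 19).
Posterior mode = (α'−1)/β' = 55/19.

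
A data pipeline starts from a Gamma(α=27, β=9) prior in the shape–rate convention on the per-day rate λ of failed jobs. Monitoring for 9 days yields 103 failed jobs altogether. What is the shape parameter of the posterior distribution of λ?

130

Total count 103 over total exposure 9 days.
By Gamma–Poisson conjugacy, the posterior is Gamma(α + Σx, β + Σt) = Gamma(27 + 103, 9 + 9) = Gamma(130, 18).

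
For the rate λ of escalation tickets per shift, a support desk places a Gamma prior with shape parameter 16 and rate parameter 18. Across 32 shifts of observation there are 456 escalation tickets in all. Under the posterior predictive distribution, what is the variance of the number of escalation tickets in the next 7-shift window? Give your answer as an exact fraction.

47082/625

Total count 456 over total exposure 32 shifts.
The Gamma prior is conjugate for the Poisson rate, so λ | data ~ Gamma(16+456, 18+32) = Gamma(472, 50).
The posterior predictive for a window of length T is Negative Binomial with variance T·α'·(β'+T)/β'² = 7·472·57/2500 = 47082/625.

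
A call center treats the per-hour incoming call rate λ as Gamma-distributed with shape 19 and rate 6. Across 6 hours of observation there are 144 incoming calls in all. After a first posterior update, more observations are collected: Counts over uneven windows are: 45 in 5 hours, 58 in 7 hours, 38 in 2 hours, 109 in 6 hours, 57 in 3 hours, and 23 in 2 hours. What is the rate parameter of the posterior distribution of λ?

37

Total count 144 over total exposure 6 hours.
After the first batch: Gamma(19 + 144, 6 + 6) = Gamma(163, 12).
Total count: 45 + 58 + 38 + 109 + 57 + 23 = 330.
Total exposure: 5 + 7 + 2 + 6 + 3 + 2 = 25 hours.
After the second batch: Gamma(163 + 330, 12 + 25) = Gamma(493, 37).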